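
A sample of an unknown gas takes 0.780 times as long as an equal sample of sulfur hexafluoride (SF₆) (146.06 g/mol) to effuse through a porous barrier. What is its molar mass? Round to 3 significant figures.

88.9 g/mol

By Graham's law, t_X/t_SF₆ = √(M_X/M_SF₆).
0.780 = √(M_X/146.06)
M_X = 146.06 × 0.780² = 146.06 × 0.6084 = 88.9 g/mol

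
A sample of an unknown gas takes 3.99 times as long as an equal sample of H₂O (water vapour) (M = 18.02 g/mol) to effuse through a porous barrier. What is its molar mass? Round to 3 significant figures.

Using Graham's law: t_X/t_H₂O = √(M_X/M_H₂O).
3.99 = √(M_X/18.02)
M_X = 18.02 × 3.99² = 18.02 × 15.92 = 287 g/mol

287 g/mol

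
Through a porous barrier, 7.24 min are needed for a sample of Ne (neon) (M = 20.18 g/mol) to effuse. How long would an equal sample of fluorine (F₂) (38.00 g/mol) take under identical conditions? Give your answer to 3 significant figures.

By Graham's law, t_F₂/t_Ne = √(M_F₂/M_Ne) = √(38.00/20.18) = √1.883 = 1.372.
So the time for F₂ is 7.24 × 1.372 = 9.94 min.

9.94 min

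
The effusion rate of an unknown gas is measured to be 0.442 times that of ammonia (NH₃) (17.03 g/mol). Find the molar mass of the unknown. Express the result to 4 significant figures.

87.17 g/mol

Graham's law gives rate_X/rate_NH₃ = √(M_NH₃/M_X).
0.442 = √(17.03/M_X)
M_X = 17.03 / 0.442² = 17.03 / 0.1954 = 87.17 g/mol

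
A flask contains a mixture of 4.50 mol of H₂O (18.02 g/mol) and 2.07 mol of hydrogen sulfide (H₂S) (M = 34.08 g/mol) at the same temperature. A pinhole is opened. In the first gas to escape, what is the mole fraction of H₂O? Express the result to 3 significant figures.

0.749

Rate_i ∝ x_i/√M_i (Graham's law weighted by mole fraction), so the effusate composition follows n_i/√M_i.
Mole fraction of H₂O in the effusate = (n_H₂O/√M_H₂O) / (n_H₂O/√M_H₂O + n_H₂S/√M_H₂S)
= (4.50/√18.02) / (4.50/√18.02 + 2.07/√34.08) = 1.060/(1.060 + 0.3546) = 0.749.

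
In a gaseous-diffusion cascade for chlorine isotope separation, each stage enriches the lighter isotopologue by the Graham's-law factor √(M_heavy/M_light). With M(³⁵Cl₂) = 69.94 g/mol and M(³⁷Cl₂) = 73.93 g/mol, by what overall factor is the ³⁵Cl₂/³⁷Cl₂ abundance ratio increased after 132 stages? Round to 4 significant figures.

The single-stage factor is √(M_heavy/M_light), so 132 stages give [√(73.93/69.94)]^132 = (73.93/69.94)^(132/2).
= 1.05705^66 = 38.93.

38.93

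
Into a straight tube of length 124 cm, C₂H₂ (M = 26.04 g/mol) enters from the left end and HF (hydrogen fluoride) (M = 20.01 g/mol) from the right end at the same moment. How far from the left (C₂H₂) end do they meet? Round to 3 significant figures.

57.9 cm

In equal time, each gas travels a distance ∝ its rate ∝ 1/√M, so d_C₂H₂/d_HF = √(M_HF/M_C₂H₂) = √(20.01/26.04) = 0.8766.
With d_C₂H₂ + d_HF = 124 cm, d_HF = 124/(1 + 0.8766) = 66.08 cm.
d_C₂H₂ = 124 − 66.08 = 57.9 cm.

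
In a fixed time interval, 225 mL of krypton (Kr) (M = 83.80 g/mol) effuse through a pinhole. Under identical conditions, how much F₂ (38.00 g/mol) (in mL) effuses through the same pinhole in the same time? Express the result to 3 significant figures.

334 mL

Using Graham's law: rate_F₂/rate_Kr = √(M_Kr/M_F₂) = √(83.80/38.00) = √2.205 = 1.485.
So the volume for F₂ is 225 × 1.485 = 334 mL.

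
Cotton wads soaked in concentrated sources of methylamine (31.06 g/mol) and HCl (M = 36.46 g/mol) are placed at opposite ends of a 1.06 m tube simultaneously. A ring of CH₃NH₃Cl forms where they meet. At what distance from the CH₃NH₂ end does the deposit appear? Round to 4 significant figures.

0.5512 m

In equal time, each gas travels a distance ∝ its rate ∝ 1/√M, so d_CH₃NH₂/d_HCl = √(M_HCl/M_CH₃NH₂) = √(36.46/31.06) = 1.083.
With d_CH₃NH₂ + d_HCl = 1.06 m, d_HCl = 1.06/(1 + 1.083) = 0.5088 m.
d_CH₃NH₂ = 1.06 − 0.5088 = 0.5512 m.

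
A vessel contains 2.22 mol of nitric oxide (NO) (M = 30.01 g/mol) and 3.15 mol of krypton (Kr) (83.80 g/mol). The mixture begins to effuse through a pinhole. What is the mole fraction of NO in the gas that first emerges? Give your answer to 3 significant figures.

0.541

Effusion rate of each component ∝ n_i/√M_i (partial pressure × 1/√M).
Mole fraction of NO in the effusate = (n_NO/√M_NO) / (n_NO/√M_NO + n_Kr/√M_Kr)
= (2.22/√30.01) / (2.22/√30.01 + 3.15/√83.80) = 0.4052/(0.4052 + 0.3441) = 0.541.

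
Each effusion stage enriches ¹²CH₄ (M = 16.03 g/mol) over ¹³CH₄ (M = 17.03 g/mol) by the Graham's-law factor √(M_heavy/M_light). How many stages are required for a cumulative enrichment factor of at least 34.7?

With α = √(17.03/16.03) per stage, ln α = ½ ln(1.06238) = 0.03026.
Need α^N ≥ 34.7 ⇒ N ≥ ln(34.7) / ln α = 3.547 / 0.03026 = 117.22.
Rounding up, N = 118 stages.

118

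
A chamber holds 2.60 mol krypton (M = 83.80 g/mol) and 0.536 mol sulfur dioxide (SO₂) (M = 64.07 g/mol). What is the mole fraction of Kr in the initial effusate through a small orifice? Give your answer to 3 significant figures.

0.809

Effusion rate of each component ∝ n_i/√M_i (partial pressure × 1/√M).
Mole fraction of Kr in the effusate = (n_Kr/√M_Kr) / (n_Kr/√M_Kr + n_SO₂/√M_SO₂)
= (2.60/√83.80) / (2.60/√83.80 + 0.536/√64.07) = 0.2840/(0.2840 + 0.06696) = 0.809.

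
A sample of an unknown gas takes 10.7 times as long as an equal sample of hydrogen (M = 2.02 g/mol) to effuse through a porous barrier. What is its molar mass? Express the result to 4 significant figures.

Using Graham's law: t_X/t_H₂ = √(M_X/M_H₂).
10.7 = √(M_X/2.02)
M_X = 2.02 × 10.7² = 2.02 × 114.5 = 231.3 g/mol

231.3 g/mol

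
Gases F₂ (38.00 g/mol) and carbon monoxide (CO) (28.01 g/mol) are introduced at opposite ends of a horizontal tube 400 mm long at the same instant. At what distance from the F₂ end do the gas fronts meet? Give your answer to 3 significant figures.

185 mm

In equal time, each gas travels a distance ∝ its rate ∝ 1/√M, so d_F₂/d_CO = √(M_CO/M_F₂) = √(28.01/38.00) = 0.8585.
With d_F₂ + d_CO = 400 mm, d_CO = 400/(1 + 0.8585) = 215.2 mm.
d_F₂ = 400 − 215.2 = 185 mm.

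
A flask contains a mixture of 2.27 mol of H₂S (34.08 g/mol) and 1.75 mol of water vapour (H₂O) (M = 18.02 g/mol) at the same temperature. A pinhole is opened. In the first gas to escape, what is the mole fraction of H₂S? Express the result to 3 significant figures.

Each component's effusion rate ∝ (its partial pressure)·(1/√M) ∝ n_i/√M_i.
Mole fraction of H₂S in the effusate = (n_H₂S/√M_H₂S) / (n_H₂S/√M_H₂S + n_H₂O/√M_H₂O)
= (2.27/√34.08) / (2.27/√34.08 + 1.75/√18.02) = 0.3888/(0.3888 + 0.4122) = 0.485.

0.485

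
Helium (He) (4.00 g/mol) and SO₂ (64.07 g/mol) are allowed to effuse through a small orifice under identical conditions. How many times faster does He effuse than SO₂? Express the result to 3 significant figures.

Graham's law gives rate_He/rate_SO₂ = √(M_SO₂/M_He) = √(64.07/4.00) = √16.02 = 4.00.

4.00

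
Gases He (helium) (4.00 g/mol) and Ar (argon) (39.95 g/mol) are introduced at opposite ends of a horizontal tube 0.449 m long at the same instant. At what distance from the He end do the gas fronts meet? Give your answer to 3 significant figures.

Graham's law gives d_He/d_Ar = rate_He/rate_Ar = √(M_Ar/M_He) = √(39.95/4.00) = 3.160.
With d_He + d_Ar = 0.449 m, d_Ar = 0.449/(1 + 3.160) = 0.1079 m.
d_He = 0.449 − 0.1079 = 0.341 m.

0.341 m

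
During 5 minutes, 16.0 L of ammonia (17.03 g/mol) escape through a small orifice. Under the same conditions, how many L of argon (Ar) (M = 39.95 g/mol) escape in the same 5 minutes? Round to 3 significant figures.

10.4 L

Graham's law gives rate_Ar/rate_NH₃ = √(M_NH₃/M_Ar) = √(17.03/39.95) = √0.4263 = 0.6529.
So the volume for Ar is 16.0 × 0.6529 = 10.4 L.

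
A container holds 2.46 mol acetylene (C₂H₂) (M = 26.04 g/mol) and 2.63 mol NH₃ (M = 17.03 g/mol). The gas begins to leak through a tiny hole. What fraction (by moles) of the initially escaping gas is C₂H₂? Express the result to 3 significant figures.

The effusion rate of species i is ∝ p_i/√M_i ∝ n_i/√M_i.
Mole fraction of C₂H₂ in the effusate = (n_C₂H₂/√M_C₂H₂) / (n_C₂H₂/√M_C₂H₂ + n_NH₃/√M_NH₃)
= (2.46/√26.04) / (2.46/√26.04 + 2.63/√17.03) = 0.4821/(0.4821 + 0.6373) = 0.431.

0.431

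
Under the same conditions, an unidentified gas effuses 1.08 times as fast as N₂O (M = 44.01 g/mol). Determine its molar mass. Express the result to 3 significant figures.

37.7 g/mol

Using Graham's law: rate_X/rate_N₂O = √(M_N₂O/M_X).
1.08 = √(44.01/M_X)
M_X = 44.01 / 1.08² = 44.01 / 1.166 = 37.7 g/mol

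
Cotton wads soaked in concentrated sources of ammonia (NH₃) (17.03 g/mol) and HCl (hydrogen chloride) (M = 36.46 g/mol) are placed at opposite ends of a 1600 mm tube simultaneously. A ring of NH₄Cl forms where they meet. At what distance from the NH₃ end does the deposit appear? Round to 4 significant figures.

In equal time, each gas travels a distance ∝ its rate ∝ 1/√M, so d_NH₃/d_HCl = √(M_HCl/M_NH₃) = √(36.46/17.03) = 1.463.
With d_NH₃ + d_HCl = 1600 mm, d_HCl = 1600/(1 + 1.463) = 649.6 mm.
d_NH₃ = 1600 − 649.6 = 950.4 mm.

950.4 mm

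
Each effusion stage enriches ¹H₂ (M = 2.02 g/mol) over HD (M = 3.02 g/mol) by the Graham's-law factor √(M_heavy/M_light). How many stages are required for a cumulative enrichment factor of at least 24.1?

16

Single-stage factor α = √(3.02/2.02), so ln α = ½ ln(1.49505) = 0.2011.
Need α^N ≥ 24.1 ⇒ N ≥ ln(24.1) / ln α = 3.182 / 0.2011 = 15.83.
Minimum whole number of stages: N = 16.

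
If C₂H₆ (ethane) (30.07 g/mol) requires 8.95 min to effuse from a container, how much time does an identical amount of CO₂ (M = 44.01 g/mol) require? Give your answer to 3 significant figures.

10.8 min

From Graham's law, t_CO₂/t_C₂H₆ = √(M_CO₂/M_C₂H₆) = √(44.01/30.07) = √1.464 = 1.210.
So the time for CO₂ is 8.95 × 1.210 = 10.8 min.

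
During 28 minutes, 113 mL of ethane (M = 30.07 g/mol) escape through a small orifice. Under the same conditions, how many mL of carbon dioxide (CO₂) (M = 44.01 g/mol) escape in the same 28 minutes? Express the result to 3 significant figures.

93.4 mL

Since effusion rate ∝ 1/√M, rate_CO₂/rate_C₂H₆ = √(M_C₂H₆/M_CO₂) = √(30.07/44.01) = √0.6833 = 0.8266.
So the volume for CO₂ is 113 × 0.8266 = 93.4 mL.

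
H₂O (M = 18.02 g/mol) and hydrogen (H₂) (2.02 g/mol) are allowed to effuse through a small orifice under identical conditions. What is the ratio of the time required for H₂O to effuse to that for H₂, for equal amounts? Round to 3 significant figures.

Graham's law gives t_H₂O/t_H₂ = √(M_H₂O/M_H₂) = √(18.02/2.02) = √8.921 = 2.99.

2.99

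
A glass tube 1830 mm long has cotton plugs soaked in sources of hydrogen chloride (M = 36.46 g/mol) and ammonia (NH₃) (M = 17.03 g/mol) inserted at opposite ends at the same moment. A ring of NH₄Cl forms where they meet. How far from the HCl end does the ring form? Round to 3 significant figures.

743 mm

Distances travelled in equal time are proportional to diffusion rates, so d_HCl/d_NH₃ = √(M_NH₃/M_HCl) = √(17.03/36.46) = 0.6834.
With d_HCl + d_NH₃ = 1830 mm, d_NH₃ = 1830/(1 + 0.6834) = 1087 mm.
d_HCl = 1830 − 1087 = 743 mm.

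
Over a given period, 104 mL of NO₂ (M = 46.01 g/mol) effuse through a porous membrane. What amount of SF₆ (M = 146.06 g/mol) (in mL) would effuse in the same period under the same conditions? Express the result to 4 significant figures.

58.37 mL

Using Graham's law: rate_SF₆/rate_NO₂ = √(M_NO₂/M_SF₆) = √(46.01/146.06) = √0.3150 = 0.5613.
So the volume for SF₆ is 104 × 0.5613 = 58.37 mL.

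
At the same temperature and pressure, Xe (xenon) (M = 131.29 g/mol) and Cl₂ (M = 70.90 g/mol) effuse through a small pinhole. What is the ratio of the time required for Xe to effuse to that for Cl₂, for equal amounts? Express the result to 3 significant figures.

1.36

By Graham's law, t_Xe/t_Cl₂ = √(M_Xe/M_Cl₂) = √(131.29/70.90) = √1.852 = 1.36.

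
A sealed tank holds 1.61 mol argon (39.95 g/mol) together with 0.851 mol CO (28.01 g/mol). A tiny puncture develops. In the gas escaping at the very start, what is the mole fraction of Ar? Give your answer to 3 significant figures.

0.613

Effusion rate of each component ∝ n_i/√M_i (partial pressure × 1/√M).
Mole fraction of Ar in the effusate = (n_Ar/√M_Ar) / (n_Ar/√M_Ar + n_CO/√M_CO)
= (1.61/√39.95) / (1.61/√39.95 + 0.851/√28.01) = 0.2547/(0.2547 + 0.1608) = 0.613.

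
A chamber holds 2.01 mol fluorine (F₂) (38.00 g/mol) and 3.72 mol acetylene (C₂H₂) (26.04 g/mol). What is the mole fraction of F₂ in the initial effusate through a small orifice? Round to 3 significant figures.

Each component's effusion rate ∝ (its partial pressure)·(1/√M) ∝ n_i/√M_i.
Mole fraction of F₂ in the effusate = (n_F₂/√M_F₂) / (n_F₂/√M_F₂ + n_C₂H₂/√M_C₂H₂)
= (2.01/√38.00) / (2.01/√38.00 + 3.72/√26.04) = 0.3261/(0.3261 + 0.7290) = 0.309.

0.309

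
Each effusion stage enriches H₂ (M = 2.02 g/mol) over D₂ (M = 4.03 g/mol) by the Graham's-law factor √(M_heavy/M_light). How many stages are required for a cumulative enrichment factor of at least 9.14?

7

Per stage α = (4.03/2.02)^(1/2) = 1.99505^0.5, giving ln α = 0.3453.
Need α^N ≥ 9.14 ⇒ N ≥ ln(9.14) / ln α = 2.213 / 0.3453 = 6.41.
So at least 7 stages are needed.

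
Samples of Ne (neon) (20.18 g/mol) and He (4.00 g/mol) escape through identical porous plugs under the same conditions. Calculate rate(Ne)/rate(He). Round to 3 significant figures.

By Graham's law, rate_Ne/rate_He = √(M_He/M_Ne) = √(4.00/20.18) = √0.1982 = 0.445.

0.445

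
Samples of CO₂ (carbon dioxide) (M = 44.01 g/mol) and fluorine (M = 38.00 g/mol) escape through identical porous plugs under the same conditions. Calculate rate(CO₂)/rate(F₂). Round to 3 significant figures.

0.929

From Graham's law, rate_CO₂/rate_F₂ = √(M_F₂/M_CO₂) = √(38.00/44.01) = √0.8634 = 0.929.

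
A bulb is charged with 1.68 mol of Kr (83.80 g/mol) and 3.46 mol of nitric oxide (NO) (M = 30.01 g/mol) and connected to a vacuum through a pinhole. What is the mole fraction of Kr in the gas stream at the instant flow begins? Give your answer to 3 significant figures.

The effusion rate of species i is ∝ p_i/√M_i ∝ n_i/√M_i.
Mole fraction of Kr in the effusate = (n_Kr/√M_Kr) / (n_Kr/√M_Kr + n_NO/√M_NO)
= (1.68/√83.80) / (1.68/√83.80 + 3.46/√30.01) = 0.1835/(0.1835 + 0.6316) = 0.225.

0.225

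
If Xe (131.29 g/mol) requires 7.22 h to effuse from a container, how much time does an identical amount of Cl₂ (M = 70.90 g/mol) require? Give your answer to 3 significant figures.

5.31 h

Graham's law gives t_Cl₂/t_Xe = √(M_Cl₂/M_Xe) = √(70.90/131.29) = √0.5400 = 0.7349.
So the time for Cl₂ is 7.22 × 0.7349 = 5.31 h.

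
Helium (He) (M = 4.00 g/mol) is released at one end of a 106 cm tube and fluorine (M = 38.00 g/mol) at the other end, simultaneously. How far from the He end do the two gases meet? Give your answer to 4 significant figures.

Distances travelled in equal time are proportional to diffusion rates, so d_He/d_F₂ = √(M_F₂/M_He) = √(38.00/4.00) = 3.082.
With d_He + d_F₂ = 106 cm, d_F₂ = 106/(1 + 3.082) = 25.97 cm.
d_He = 106 − 25.97 = 80.03 cm.

80.03 cm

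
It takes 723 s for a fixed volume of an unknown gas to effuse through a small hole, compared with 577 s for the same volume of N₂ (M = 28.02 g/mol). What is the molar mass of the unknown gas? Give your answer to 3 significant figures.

Graham's law gives t_X/t_N₂ = √(M_X/M_N₂).
723/577 = 1.253 = √(M_X/28.02)
M_X = 28.02 × 1.253² = 28.02 × 1.570 = 44.0 g/mol

44.0 g/mol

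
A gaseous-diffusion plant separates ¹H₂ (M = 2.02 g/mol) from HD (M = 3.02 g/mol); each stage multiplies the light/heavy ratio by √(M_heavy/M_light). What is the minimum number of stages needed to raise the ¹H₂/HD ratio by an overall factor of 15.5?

14

Single-stage factor α = √(3.02/2.02), so ln α = ½ ln(1.49505) = 0.2011.
Need α^N ≥ 15.5 ⇒ N ≥ ln(15.5) / ln α = 2.741 / 0.2011 = 13.63.
Rounding up, N = 14 stages.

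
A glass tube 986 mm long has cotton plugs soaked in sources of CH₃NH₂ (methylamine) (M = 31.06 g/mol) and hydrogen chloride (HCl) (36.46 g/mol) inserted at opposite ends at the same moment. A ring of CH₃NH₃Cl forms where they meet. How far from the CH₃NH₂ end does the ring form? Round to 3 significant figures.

513 mm

In equal time, each gas travels a distance ∝ its rate ∝ 1/√M, so d_CH₃NH₂/d_HCl = √(M_HCl/M_CH₃NH₂) = √(36.46/31.06) = 1.083.
With d_CH₃NH₂ + d_HCl = 986 mm, d_HCl = 986/(1 + 1.083) = 473.3 mm.
d_CH₃NH₂ = 986 − 473.3 = 513 mm.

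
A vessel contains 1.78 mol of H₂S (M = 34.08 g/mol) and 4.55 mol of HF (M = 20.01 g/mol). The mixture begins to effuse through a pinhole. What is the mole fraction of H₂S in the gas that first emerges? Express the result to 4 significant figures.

0.2306

Each component's effusion rate ∝ (its partial pressure)·(1/√M) ∝ n_i/√M_i.
So x_H₂S in the escaping gas = (n_H₂S/√M_H₂S) / Σ(n_i/√M_i)
= (1.78/√34.08) / (1.78/√34.08 + 4.55/√20.01) = 0.3049/(0.3049 + 1.017) = 0.2306.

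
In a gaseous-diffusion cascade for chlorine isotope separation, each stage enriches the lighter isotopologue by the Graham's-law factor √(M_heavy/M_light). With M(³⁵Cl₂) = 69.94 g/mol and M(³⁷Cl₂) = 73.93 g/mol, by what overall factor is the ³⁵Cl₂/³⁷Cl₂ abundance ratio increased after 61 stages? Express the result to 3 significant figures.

5.43

The single-stage factor is √(M_heavy/M_light), so 61 stages give [√(73.93/69.94)]^61 = (73.93/69.94)^(61/2).
= 1.05705^(61/2) = 5.43.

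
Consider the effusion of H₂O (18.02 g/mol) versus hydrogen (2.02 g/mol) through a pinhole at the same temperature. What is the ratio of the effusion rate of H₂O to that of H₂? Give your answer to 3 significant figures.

Graham's law gives rate_H₂O/rate_H₂ = √(M_H₂/M_H₂O) = √(2.02/18.02) = √0.1121 = 0.335.

0.335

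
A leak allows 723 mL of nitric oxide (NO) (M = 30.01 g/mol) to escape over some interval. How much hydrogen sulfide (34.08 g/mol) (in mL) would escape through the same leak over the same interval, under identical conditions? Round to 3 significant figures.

678 mL

By Graham's law, rate_H₂S/rate_NO = √(M_NO/M_H₂S) = √(30.01/34.08) = √0.8806 = 0.9384.
So the volume for H₂S is 723 × 0.9384 = 678 mL.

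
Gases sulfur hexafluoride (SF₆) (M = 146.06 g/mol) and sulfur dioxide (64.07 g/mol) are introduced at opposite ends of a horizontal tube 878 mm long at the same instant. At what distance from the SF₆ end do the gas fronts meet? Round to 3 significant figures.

350 mm

Graham's law gives d_SF₆/d_SO₂ = rate_SF₆/rate_SO₂ = √(M_SO₂/M_SF₆) = √(64.07/146.06) = 0.6623.
With d_SF₆ + d_SO₂ = 878 mm, d_SO₂ = 878/(1 + 0.6623) = 528.2 mm.
d_SF₆ = 878 − 528.2 = 350 mm.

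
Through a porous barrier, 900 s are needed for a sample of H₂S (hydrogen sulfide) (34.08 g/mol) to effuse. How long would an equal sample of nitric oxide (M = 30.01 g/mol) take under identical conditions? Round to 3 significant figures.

845 s

Since effusion rate ∝ 1/√M, t_NO/t_H₂S = √(M_NO/M_H₂S) = √(30.01/34.08) = √0.8806 = 0.9384.
So the time for NO is 900 × 0.9384 = 845 s.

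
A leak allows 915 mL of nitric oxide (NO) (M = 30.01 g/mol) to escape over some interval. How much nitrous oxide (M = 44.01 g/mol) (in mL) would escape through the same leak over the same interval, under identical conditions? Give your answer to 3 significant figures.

756 mL

From Graham's law, rate_N₂O/rate_NO = √(M_NO/M_N₂O) = √(30.01/44.01) = √0.6819 = 0.8258.
So the volume for N₂O is 915 × 0.8258 = 756 mL.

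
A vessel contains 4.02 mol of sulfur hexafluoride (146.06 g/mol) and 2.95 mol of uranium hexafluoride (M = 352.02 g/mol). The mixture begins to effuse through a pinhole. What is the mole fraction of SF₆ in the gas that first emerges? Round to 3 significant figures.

0.679

Effusion rate of each component ∝ n_i/√M_i (partial pressure × 1/√M).
So x_SF₆ in the escaping gas = (n_SF₆/√M_SF₆) / Σ(n_i/√M_i)
= (4.02/√146.06) / (4.02/√146.06 + 2.95/√352.02) = 0.3326/(0.3326 + 0.1572) = 0.679.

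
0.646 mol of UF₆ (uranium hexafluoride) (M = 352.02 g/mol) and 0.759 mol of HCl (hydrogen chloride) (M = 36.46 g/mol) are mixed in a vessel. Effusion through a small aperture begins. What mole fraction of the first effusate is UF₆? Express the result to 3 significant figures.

0.215

The effusion rate of species i is ∝ p_i/√M_i ∝ n_i/√M_i.
So x_UF₆ in the escaping gas = (n_UF₆/√M_UF₆) / Σ(n_i/√M_i)
= (0.646/√352.02) / (0.646/√352.02 + 0.759/√36.46) = 0.03443/(0.03443 + 0.1257) = 0.215.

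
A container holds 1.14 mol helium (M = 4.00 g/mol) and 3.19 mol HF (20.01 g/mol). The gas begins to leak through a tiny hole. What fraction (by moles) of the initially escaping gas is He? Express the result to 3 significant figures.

Each component's effusion rate ∝ (its partial pressure)·(1/√M) ∝ n_i/√M_i.
Mole fraction of He in the effusate = (n_He/√M_He) / (n_He/√M_He + n_HF/√M_HF)
= (1.14/√4.00) / (1.14/√4.00 + 3.19/√20.01) = 0.5700/(0.5700 + 0.7131) = 0.444.

0.444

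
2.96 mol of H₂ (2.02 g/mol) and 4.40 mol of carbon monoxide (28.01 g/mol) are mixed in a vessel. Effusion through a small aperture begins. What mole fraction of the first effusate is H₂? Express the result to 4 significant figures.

0.7147

Effusion rate of each component ∝ n_i/√M_i (partial pressure × 1/√M).
So x_H₂ in the escaping gas = (n_H₂/√M_H₂) / Σ(n_i/√M_i)
= (2.96/√2.02) / (2.96/√2.02 + 4.40/√28.01) = 2.083/(2.083 + 0.8314) = 0.7147.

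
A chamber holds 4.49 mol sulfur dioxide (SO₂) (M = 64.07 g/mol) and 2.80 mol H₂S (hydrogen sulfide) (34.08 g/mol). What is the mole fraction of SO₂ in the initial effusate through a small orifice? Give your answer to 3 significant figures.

0.539

The effusion rate of species i is ∝ p_i/√M_i ∝ n_i/√M_i.
Mole fraction of SO₂ in the effusate = (n_SO₂/√M_SO₂) / (n_SO₂/√M_SO₂ + n_H₂S/√M_H₂S)
= (4.49/√64.07) / (4.49/√64.07 + 2.80/√34.08) = 0.5609/(0.5609 + 0.4796) = 0.539.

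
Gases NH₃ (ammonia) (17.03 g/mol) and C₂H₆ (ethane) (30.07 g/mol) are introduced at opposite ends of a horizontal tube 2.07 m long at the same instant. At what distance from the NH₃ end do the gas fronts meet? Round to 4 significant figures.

1.181 m

Distances travelled in equal time are proportional to diffusion rates, so d_NH₃/d_C₂H₆ = √(M_C₂H₆/M_NH₃) = √(30.07/17.03) = 1.329.
With d_NH₃ + d_C₂H₆ = 2.07 m, d_C₂H₆ = 2.07/(1 + 1.329) = 0.8889 m.
d_NH₃ = 2.07 − 0.8889 = 1.181 m.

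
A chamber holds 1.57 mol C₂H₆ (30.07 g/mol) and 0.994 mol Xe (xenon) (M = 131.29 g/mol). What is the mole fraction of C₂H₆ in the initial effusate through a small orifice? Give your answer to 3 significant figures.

0.767

Rate_i ∝ x_i/√M_i (Graham's law weighted by mole fraction), so the effusate composition follows n_i/√M_i.
So x_C₂H₆ in the escaping gas = (n_C₂H₆/√M_C₂H₆) / Σ(n_i/√M_i)
= (1.57/√30.07) / (1.57/√30.07 + 0.994/√131.29) = 0.2863/(0.2863 + 0.08675) = 0.767.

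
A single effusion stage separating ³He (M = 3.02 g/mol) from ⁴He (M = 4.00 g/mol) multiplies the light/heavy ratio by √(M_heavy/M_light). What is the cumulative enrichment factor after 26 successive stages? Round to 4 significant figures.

38.61

Overall factor = α^26 with α = √(4.00/3.02), i.e. (4.00/3.02)^(26/2).
= 1.32450^13 = 38.61.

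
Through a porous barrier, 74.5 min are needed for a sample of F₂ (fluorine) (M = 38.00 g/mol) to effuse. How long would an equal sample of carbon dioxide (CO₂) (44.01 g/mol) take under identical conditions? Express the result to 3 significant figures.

From Graham's law, t_CO₂/t_F₂ = √(M_CO₂/M_F₂) = √(44.01/38.00) = √1.158 = 1.076.
So the time for CO₂ is 74.5 × 1.076 = 80.2 min.

80.2 min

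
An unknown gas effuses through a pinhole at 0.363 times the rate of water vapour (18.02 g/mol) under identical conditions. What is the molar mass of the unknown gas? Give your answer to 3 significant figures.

By Graham's law, rate_X/rate_H₂O = √(M_H₂O/M_X).
0.363 = √(18.02/M_X)
M_X = 18.02 / 0.363² = 18.02 / 0.1318 = 137 g/mol

137 g/mol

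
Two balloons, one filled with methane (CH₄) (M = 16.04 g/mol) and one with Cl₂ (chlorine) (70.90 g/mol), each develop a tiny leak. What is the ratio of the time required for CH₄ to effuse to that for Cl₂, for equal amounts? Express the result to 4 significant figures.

0.4756

Using Graham's law: t_CH₄/t_Cl₂ = √(M_CH₄/M_Cl₂) = √(16.04/70.90) = √0.2262 = 0.4756.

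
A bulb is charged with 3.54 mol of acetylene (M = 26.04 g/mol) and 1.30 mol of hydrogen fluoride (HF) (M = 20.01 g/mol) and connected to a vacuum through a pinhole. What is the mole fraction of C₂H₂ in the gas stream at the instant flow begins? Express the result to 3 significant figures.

The effusion rate of species i is ∝ p_i/√M_i ∝ n_i/√M_i.
x_C₂H₂(eff) = (n_C₂H₂/√M_C₂H₂) / (n_C₂H₂/√M_C₂H₂ + n_HF/√M_HF)
= (3.54/√26.04) / (3.54/√26.04 + 1.30/√20.01) = 0.6937/(0.6937 + 0.2906) = 0.705.

0.705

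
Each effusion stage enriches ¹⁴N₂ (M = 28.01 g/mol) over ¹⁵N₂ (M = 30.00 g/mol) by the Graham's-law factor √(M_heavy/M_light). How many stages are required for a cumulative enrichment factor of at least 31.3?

101

Single-stage factor α = √(30.00/28.01), so ln α = ½ ln(1.07105) = 0.03432.
Need α^N ≥ 31.3 ⇒ N ≥ ln(31.3) / ln α = 3.444 / 0.03432 = 100.34.
Rounding up, N = 101 stages.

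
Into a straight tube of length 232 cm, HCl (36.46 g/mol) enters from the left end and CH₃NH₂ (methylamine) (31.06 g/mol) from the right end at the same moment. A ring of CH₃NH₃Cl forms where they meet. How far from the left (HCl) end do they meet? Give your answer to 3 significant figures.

Distances travelled in equal time are proportional to diffusion rates, so d_HCl/d_CH₃NH₂ = √(M_CH₃NH₂/M_HCl) = √(31.06/36.46) = 0.9230.
With d_HCl + d_CH₃NH₂ = 232 cm, d_CH₃NH₂ = 232/(1 + 0.9230) = 120.6 cm.
d_HCl = 232 − 120.6 = 111 cm.

111 cm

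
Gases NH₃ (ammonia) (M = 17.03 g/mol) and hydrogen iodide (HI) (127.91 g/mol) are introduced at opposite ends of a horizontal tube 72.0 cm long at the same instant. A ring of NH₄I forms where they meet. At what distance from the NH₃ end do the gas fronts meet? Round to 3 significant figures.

52.8 cm

In equal time, each gas travels a distance ∝ its rate ∝ 1/√M, so d_NH₃/d_HI = √(M_HI/M_NH₃) = √(127.91/17.03) = 2.741.
With d_NH₃ + d_HI = 72.0 cm, d_HI = 72.0/(1 + 2.741) = 19.25 cm.
d_NH₃ = 72.0 − 19.25 = 52.8 cm.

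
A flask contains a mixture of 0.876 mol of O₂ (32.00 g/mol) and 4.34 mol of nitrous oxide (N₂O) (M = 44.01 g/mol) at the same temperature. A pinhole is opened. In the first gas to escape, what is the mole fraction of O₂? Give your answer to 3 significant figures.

0.191

Rate_i ∝ x_i/√M_i (Graham's law weighted by mole fraction), so the effusate composition follows n_i/√M_i.
So x_O₂ in the escaping gas = (n_O₂/√M_O₂) / Σ(n_i/√M_i)
= (0.876/√32.00) / (0.876/√32.00 + 4.34/√44.01) = 0.1549/(0.1549 + 0.6542) = 0.191.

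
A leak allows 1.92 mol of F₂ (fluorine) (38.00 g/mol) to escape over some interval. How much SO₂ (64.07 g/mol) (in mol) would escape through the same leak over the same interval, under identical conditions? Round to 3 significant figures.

By Graham's law, rate_SO₂/rate_F₂ = √(M_F₂/M_SO₂) = √(38.00/64.07) = √0.5931 = 0.7701.
So the amount for SO₂ is 1.92 × 0.7701 = 1.48 mol.

1.48 mol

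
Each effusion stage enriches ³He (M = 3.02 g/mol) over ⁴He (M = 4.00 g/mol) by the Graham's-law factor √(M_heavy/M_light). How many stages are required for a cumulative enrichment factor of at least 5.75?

With α = √(4.00/3.02) per stage, ln α = ½ ln(1.32450) = 0.1405.
Need α^N ≥ 5.75 ⇒ N ≥ ln(5.75) / ln α = 1.749 / 0.1405 = 12.45.
Rounding up, N = 13 stages.

13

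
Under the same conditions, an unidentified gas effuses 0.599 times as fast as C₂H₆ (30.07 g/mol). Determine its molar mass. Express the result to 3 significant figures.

Since effusion rate ∝ 1/√M, rate_X/rate_C₂H₆ = √(M_C₂H₆/M_X).
0.599 = √(30.07/M_X)
M_X = 30.07 / 0.599² = 30.07 / 0.3588 = 83.8 g/mol

83.8 g/mol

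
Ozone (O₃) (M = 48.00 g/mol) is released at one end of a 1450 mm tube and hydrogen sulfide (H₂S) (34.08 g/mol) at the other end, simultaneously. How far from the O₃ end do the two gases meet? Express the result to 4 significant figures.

663.1 mm

The fronts meet when d_O₃ + d_H₂S = L with d_O₃/d_H₂S = √(M_H₂S/M_O₃) (Graham's law). Here √(M_H₂S/M_O₃) = √(34.08/48.00) = 0.8426.
With d_O₃ + d_H₂S = 1450 mm, d_H₂S = 1450/(1 + 0.8426) = 786.9 mm.
d_O₃ = 1450 − 786.9 = 663.1 mm.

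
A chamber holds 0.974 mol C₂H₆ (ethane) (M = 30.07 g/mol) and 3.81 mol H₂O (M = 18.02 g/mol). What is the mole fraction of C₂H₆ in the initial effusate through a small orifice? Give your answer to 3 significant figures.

0.165

Effusion rate of each component ∝ n_i/√M_i (partial pressure × 1/√M).
So x_C₂H₆ in the escaping gas = (n_C₂H₆/√M_C₂H₆) / Σ(n_i/√M_i)
= (0.974/√30.07) / (0.974/√30.07 + 3.81/√18.02) = 0.1776/(0.1776 + 0.8975) = 0.165.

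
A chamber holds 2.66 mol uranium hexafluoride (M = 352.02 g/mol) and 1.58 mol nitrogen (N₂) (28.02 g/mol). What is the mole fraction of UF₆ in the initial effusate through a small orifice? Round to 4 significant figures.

Each component's effusion rate ∝ (its partial pressure)·(1/√M) ∝ n_i/√M_i.
Mole fraction of UF₆ in the effusate = (n_UF₆/√M_UF₆) / (n_UF₆/√M_UF₆ + n_N₂/√M_N₂)
= (2.66/√352.02) / (2.66/√352.02 + 1.58/√28.02) = 0.1418/(0.1418 + 0.2985) = 0.3220.

0.3220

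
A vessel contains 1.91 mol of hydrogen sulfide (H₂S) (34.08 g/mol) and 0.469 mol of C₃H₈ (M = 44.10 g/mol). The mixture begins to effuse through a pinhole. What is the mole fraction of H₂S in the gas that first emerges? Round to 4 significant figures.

0.8225

The effusion rate of species i is ∝ p_i/√M_i ∝ n_i/√M_i.
So x_H₂S in the escaping gas = (n_H₂S/√M_H₂S) / Σ(n_i/√M_i)
= (1.91/√34.08) / (1.91/√34.08 + 0.469/√44.10) = 0.3272/(0.3272 + 0.07062) = 0.8225.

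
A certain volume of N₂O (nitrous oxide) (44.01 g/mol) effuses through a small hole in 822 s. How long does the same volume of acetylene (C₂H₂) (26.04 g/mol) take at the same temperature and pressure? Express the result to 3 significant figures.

632 s

Using Graham's law: t_C₂H₂/t_N₂O = √(M_C₂H₂/M_N₂O) = √(26.04/44.01) = √0.5917 = 0.7692.
So the time for C₂H₂ is 822 × 0.7692 = 632 s.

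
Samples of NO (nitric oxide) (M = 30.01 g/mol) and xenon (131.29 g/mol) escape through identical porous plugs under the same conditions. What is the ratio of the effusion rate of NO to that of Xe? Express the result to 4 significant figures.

2.092

Graham's law gives rate_NO/rate_Xe = √(M_Xe/M_NO) = √(131.29/30.01) = √4.375 = 2.092.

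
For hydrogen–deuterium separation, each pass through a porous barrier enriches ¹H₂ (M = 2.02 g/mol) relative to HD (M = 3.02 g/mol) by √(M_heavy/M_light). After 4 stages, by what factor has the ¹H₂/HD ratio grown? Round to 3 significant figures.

2.24

Each stage multiplies the ratio by α = √(3.02/2.02), so after 4 stages the overall factor is α^4 = (3.02/2.02)^(4/2).
= 1.49505^2 = 2.24.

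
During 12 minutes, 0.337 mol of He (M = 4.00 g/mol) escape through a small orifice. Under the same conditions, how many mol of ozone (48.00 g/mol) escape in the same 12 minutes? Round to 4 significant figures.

0.09728 mol

From Graham's law, rate_O₃/rate_He = √(M_He/M_O₃) = √(4.00/48.00) = √0.08333 = 0.2887.
So the amount for O₃ is 0.337 × 0.2887 = 0.09728 mol.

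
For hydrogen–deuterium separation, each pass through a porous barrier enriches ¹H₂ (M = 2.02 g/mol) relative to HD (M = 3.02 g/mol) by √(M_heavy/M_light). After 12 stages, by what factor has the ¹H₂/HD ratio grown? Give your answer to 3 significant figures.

11.2

The single-stage factor is √(M_heavy/M_light), so 12 stages give [√(3.02/2.02)]^12 = (3.02/2.02)^(12/2).
= 1.49505^6 = 11.2.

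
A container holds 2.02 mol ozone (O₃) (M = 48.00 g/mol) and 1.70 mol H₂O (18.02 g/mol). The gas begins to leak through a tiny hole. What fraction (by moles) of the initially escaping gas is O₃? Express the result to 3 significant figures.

Rate_i ∝ x_i/√M_i (Graham's law weighted by mole fraction), so the effusate composition follows n_i/√M_i.
So x_O₃ in the escaping gas = (n_O₃/√M_O₃) / Σ(n_i/√M_i)
= (2.02/√48.00) / (2.02/√48.00 + 1.70/√18.02) = 0.2916/(0.2916 + 0.4005) = 0.421.

0.421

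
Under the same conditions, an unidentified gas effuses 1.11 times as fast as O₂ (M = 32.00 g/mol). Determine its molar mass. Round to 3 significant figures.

26.0 g/mol

By Graham's law, rate_X/rate_O₂ = √(M_O₂/M_X).
1.11 = √(32.00/M_X)
M_X = 32.00 / 1.11² = 32.00 / 1.232 = 26.0 g/mol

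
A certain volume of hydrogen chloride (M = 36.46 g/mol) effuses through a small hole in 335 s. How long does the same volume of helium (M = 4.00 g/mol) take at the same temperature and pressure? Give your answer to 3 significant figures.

111 s

Using Graham's law: t_He/t_HCl = √(M_He/M_HCl) = √(4.00/36.46) = √0.1097 = 0.3312.
So the time for He is 335 × 0.3312 = 111 s.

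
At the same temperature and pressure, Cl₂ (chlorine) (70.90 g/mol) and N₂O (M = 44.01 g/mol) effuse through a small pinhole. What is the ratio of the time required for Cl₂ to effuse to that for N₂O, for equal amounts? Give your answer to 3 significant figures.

Using Graham's law: t_Cl₂/t_N₂O = √(M_Cl₂/M_N₂O) = √(70.90/44.01) = √1.611 = 1.27.

1.27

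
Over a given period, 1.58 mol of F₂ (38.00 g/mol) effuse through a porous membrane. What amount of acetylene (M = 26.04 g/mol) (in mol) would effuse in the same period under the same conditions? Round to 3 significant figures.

1.91 mol

From Graham's law, rate_C₂H₂/rate_F₂ = √(M_F₂/M_C₂H₂) = √(38.00/26.04) = √1.459 = 1.208.
So the amount for C₂H₂ is 1.58 × 1.208 = 1.91 mol.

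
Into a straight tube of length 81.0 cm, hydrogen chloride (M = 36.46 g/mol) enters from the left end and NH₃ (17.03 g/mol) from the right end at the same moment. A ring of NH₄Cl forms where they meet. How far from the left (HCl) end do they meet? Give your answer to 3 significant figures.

32.9 cm

Distances travelled in equal time are proportional to diffusion rates, so d_HCl/d_NH₃ = √(M_NH₃/M_HCl) = √(17.03/36.46) = 0.6834.
With d_HCl + d_NH₃ = 81.0 cm, d_NH₃ = 81.0/(1 + 0.6834) = 48.12 cm.
d_HCl = 81.0 − 48.12 = 32.9 cm.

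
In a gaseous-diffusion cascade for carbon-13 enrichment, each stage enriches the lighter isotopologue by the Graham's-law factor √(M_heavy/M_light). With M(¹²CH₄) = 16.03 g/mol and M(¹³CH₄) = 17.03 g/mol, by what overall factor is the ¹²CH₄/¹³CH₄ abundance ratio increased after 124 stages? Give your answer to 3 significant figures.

42.6

Each stage multiplies the ratio by α = √(17.03/16.03), so after 124 stages the overall factor is α^124 = (17.03/16.03)^(124/2).
= 1.06238^62 = 42.6.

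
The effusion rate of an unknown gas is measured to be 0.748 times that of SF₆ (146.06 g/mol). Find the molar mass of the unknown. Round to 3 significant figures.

Using Graham's law: rate_X/rate_SF₆ = √(M_SF₆/M_X).
0.748 = √(146.06/M_X)
M_X = 146.06 / 0.748² = 146.06 / 0.5595 = 261 g/mol

261 g/mol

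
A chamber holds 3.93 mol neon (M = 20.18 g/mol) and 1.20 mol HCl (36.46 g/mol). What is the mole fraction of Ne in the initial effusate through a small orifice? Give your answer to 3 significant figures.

0.815

The effusion rate of species i is ∝ p_i/√M_i ∝ n_i/√M_i.
x_Ne(eff) = (n_Ne/√M_Ne) / (n_Ne/√M_Ne + n_HCl/√M_HCl)
= (3.93/√20.18) / (3.93/√20.18 + 1.20/√36.46) = 0.8748/(0.8748 + 0.1987) = 0.815.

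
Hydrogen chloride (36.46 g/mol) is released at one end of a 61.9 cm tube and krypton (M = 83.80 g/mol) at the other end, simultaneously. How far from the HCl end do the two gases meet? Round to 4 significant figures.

37.30 cm

Graham's law gives d_HCl/d_Kr = rate_HCl/rate_Kr = √(M_Kr/M_HCl) = √(83.80/36.46) = 1.516.
With d_HCl + d_Kr = 61.9 cm, d_Kr = 61.9/(1 + 1.516) = 24.60 cm.
d_HCl = 61.9 − 24.60 = 37.30 cm.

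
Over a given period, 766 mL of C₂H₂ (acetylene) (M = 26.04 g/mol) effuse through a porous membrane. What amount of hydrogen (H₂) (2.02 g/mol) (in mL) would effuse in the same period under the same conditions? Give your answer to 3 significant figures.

Since effusion rate ∝ 1/√M, rate_H₂/rate_C₂H₂ = √(M_C₂H₂/M_H₂) = √(26.04/2.02) = √12.89 = 3.590.
So the volume for H₂ is 766 × 3.590 = 2750 mL.

2750 mL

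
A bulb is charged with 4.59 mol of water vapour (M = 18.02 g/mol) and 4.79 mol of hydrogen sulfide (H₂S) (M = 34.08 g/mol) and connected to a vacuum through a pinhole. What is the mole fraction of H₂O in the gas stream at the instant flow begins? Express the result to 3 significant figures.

0.569

The effusion rate of species i is ∝ p_i/√M_i ∝ n_i/√M_i.
x_H₂O(eff) = (n_H₂O/√M_H₂O) / (n_H₂O/√M_H₂O + n_H₂S/√M_H₂S)
= (4.59/√18.02) / (4.59/√18.02 + 4.79/√34.08) = 1.081/(1.081 + 0.8205) = 0.569.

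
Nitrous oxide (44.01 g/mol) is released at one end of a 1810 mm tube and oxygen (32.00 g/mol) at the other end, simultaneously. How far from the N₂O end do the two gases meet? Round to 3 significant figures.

The fronts meet when d_N₂O + d_O₂ = L with d_N₂O/d_O₂ = √(M_O₂/M_N₂O) (Graham's law). Here √(M_O₂/M_N₂O) = √(32.00/44.01) = 0.8527.
With d_N₂O + d_O₂ = 1810 mm, d_O₂ = 1810/(1 + 0.8527) = 976.9 mm.
d_N₂O = 1810 − 976.9 = 833 mm.

833 mm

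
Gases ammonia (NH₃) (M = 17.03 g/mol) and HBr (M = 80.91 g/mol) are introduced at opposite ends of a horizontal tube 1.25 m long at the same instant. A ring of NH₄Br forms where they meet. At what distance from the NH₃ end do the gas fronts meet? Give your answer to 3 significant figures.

Distances travelled in equal time are proportional to diffusion rates, so d_NH₃/d_HBr = √(M_HBr/M_NH₃) = √(80.91/17.03) = 2.180.
With d_NH₃ + d_HBr = 1.25 m, d_HBr = 1.25/(1 + 2.180) = 0.3931 m.
d_NH₃ = 1.25 − 0.3931 = 0.857 m.

0.857 m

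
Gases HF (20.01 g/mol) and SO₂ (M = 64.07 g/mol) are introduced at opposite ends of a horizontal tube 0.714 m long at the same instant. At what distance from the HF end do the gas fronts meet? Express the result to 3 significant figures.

Graham's law gives d_HF/d_SO₂ = rate_HF/rate_SO₂ = √(M_SO₂/M_HF) = √(64.07/20.01) = 1.789.
With d_HF + d_SO₂ = 0.714 m, d_SO₂ = 0.714/(1 + 1.789) = 0.2560 m.
d_HF = 0.714 − 0.2560 = 0.458 m.

0.458 m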